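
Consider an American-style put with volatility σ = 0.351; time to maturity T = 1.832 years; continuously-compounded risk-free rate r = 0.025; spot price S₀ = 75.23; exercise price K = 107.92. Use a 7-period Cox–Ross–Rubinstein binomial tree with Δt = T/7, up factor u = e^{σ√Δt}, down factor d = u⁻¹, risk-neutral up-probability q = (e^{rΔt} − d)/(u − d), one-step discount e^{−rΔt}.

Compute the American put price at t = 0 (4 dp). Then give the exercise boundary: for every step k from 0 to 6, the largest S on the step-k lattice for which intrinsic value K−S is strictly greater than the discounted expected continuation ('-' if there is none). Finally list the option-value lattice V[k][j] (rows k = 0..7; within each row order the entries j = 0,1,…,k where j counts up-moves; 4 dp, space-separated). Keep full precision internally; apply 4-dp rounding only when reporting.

params: Δt=0.26171 u=1.19670 d=0.83563 q=0.47341 e^(-rΔt)=0.99348
t_7 payoffs: 86.5156 77.2671 64.0226 45.0553 17.8925 0.0000 0.0000 0.0000
t_6: node(6,0) S=25.6146 payoff=82.3054 vs cont=81.6016 → 82.3054 [stop]  node(6,1) S=36.6822 payoff=71.2378 vs cont=70.5340 → 71.2378 [stop]  node(6,2) S=52.5319 payoff=55.3881 vs cont=54.6843 → 55.3881 [stop]  node(6,3) S=75.2300 payoff=32.6900 vs cont=31.9862 → 32.6900 [stop]  node(6,4) S=107.7355 payoff=0.1845 vs cont=9.3606 → 9.3606 [wait]  node(6,5) S=154.2861 payoff=0.0000 vs cont=0.0000 → 0.0000 [wait]  node(6,6) S=220.9503 payoff=0.0000 vs cont=0.0000 → 0.0000 [wait]  ⇒ S*(6)=75.2300
t_5: node(5,0) S=30.6529 payoff=77.2671 vs cont=76.5633 → 77.2671 [stop]  node(5,1) S=43.8974 payoff=64.0226 vs cont=63.3188 → 64.0226 [stop]  node(5,2) S=62.8647 payoff=45.0553 vs cont=44.3515 → 45.0553 [stop]  node(5,3) S=90.0275 payoff=17.8925 vs cont=21.5045 → 21.5045 [wait]  node(5,4) S=128.9267 payoff=0.0000 vs cont=4.8971 → 4.8971 [wait]  node(5,5) S=184.6336 payoff=0.0000 vs cont=0.0000 → 0.0000 [wait]  ⇒ S*(5)=62.8647
t_4: node(4,0) S=36.6822 payoff=71.2378 vs cont=70.5340 → 71.2378 [stop]  node(4,1) S=52.5319 payoff=55.3881 vs cont=54.6843 → 55.3881 [stop]  node(4,2) S=75.2300 payoff=32.6900 vs cont=33.6850 → 33.6850 [wait]  node(4,3) S=107.7355 payoff=0.1845 vs cont=13.5534 → 13.5534 [wait]  node(4,4) S=154.2861 payoff=0.0000 vs cont=2.5619 → 2.5619 [wait]  ⇒ S*(4)=52.5319
t_3: node(3,0) S=43.8974 payoff=64.0226 vs cont=63.3188 → 64.0226 [stop]  node(3,1) S=62.8647 payoff=45.0553 vs cont=44.8194 → 45.0553 [stop]  node(3,2) S=90.0275 payoff=17.8925 vs cont=23.9970 → 23.9970 [wait]  node(3,3) S=128.9267 payoff=0.0000 vs cont=8.2955 → 8.2955 [wait]  ⇒ S*(3)=62.8647
t_2: node(2,0) S=52.5319 payoff=55.3881 vs cont=54.6843 → 55.3881 [stop]  node(2,1) S=75.2300 payoff=32.6900 vs cont=34.8572 → 34.8572 [wait]  node(2,2) S=107.7355 payoff=0.1845 vs cont=16.4557 → 16.4557 [wait]  ⇒ S*(2)=52.5319
t_1: node(1,0) S=62.8647 payoff=45.0553 vs cont=45.3708 → 45.3708 [wait]  node(1,1) S=90.0275 payoff=17.8925 vs cont=25.9753 → 25.9753 [wait]  ⇒ S*(1)=-
t_0: node(0,0) S=75.2300 payoff=32.6900 vs cont=35.9527 → 35.9527 [wait]  ⇒ S*(0)=-

price = 35.9527
boundary = - - 52.5319 62.8647 52.5319 62.8647 75.2300
tree:
35.9527
45.3708 25.9753
55.3881 34.8572 16.4557
64.0226 45.0553 23.9970 8.2955
71.2378 55.3881 33.6850 13.5534 2.5619
77.2671 64.0226 45.0553 21.5045 4.8971 0.0000
82.3054 71.2378 55.3881 32.6900 9.3606 0.0000 0.0000
86.5156 77.2671 64.0226 45.0553 17.8925 0.0000 0.0000 0.0000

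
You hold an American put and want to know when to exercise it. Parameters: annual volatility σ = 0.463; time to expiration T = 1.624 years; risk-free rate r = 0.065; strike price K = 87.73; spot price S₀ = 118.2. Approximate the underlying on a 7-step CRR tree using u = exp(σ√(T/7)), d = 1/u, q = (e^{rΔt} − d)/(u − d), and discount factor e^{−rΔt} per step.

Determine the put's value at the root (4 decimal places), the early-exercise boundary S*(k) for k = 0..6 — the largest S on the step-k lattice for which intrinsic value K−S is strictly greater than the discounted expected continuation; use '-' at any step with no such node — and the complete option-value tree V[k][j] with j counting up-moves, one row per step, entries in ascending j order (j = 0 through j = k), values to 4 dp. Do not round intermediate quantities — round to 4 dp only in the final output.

Δt=0.23200, u=1.24983, d=0.80011, q=0.47826, disc=e^(-rΔt)=0.98503
k=7 terminal: V=max(K-S,0) → 62.9185 48.9724 27.1874 0.0000 0.0000 0.0000 0.0000 0.0000
k=6: j=0 S=31.0102 intr=56.7198 cont=55.4068 V=56.7198[EX]; j=1 S=48.4405 intr=39.2895 cont=37.9764 V=39.2895[EX]; j=2 S=75.6682 intr=12.0618 cont=13.9724 V=13.9724[hold]; j=3 S=118.2000 intr=0.0000 cont=0.0000 V=0.0000[hold]; j=4 S=184.6383 intr=0.0000 cont=0.0000 V=0.0000[hold]; j=5 S=288.4205 intr=0.0000 cont=0.0000 V=0.0000[hold]; j=6 S=450.5370 intr=0.0000 cont=0.0000 V=0.0000[hold]  S*(6)=48.4405
k=5: j=0 S=38.7576 intr=48.9724 cont=47.6594 V=48.9724[EX]; j=1 S=60.5426 intr=27.1874 cont=26.7744 V=27.1874[EX]; j=2 S=94.5726 intr=0.0000 cont=7.1808 V=7.1808[hold]; j=3 S=147.7303 intr=0.0000 cont=0.0000 V=0.0000[hold]; j=4 S=230.7671 intr=0.0000 cont=0.0000 V=0.0000[hold]; j=5 S=360.4776 intr=0.0000 cont=0.0000 V=0.0000[hold]  S*(5)=60.5426
k=4: j=0 S=48.4405 intr=39.2895 cont=37.9764 V=39.2895[EX]; j=1 S=75.6682 intr=12.0618 cont=17.3553 V=17.3553[hold]; j=2 S=118.2000 intr=0.0000 cont=3.6904 V=3.6904[hold]; j=3 S=184.6383 intr=0.0000 cont=0.0000 V=0.0000[hold]; j=4 S=288.4205 intr=0.0000 cont=0.0000 V=0.0000[hold]  S*(4)=48.4405
k=3: j=0 S=60.5426 intr=27.1874 cont=28.3681 V=28.3681[hold]; j=1 S=94.5726 intr=0.0000 cont=10.6579 V=10.6579[hold]; j=2 S=147.7303 intr=0.0000 cont=1.8966 V=1.8966[hold]; j=3 S=230.7671 intr=0.0000 cont=0.0000 V=0.0000[hold]  S*(3)=-
k=2: j=0 S=75.6682 intr=12.0618 cont=19.6002 V=19.6002[hold]; j=1 S=118.2000 intr=0.0000 cont=6.3709 V=6.3709[hold]; j=2 S=184.6383 intr=0.0000 cont=0.9747 V=0.9747[hold]  S*(2)=-
k=1: j=0 S=94.5726 intr=0.0000 cont=13.0745 V=13.0745[hold]; j=1 S=147.7303 intr=0.0000 cont=3.7334 V=3.7334[hold]  S*(1)=-
k=0: j=0 S=118.2000 intr=0.0000 cont=8.4782 V=8.4782[hold]  S*(0)=-

price = 8.4782
boundary = - - - - 48.4405 60.5426 48.4405
tree:
8.4782
13.0745 3.7334
19.6002 6.3709 0.9747
28.3681 10.6579 1.8966 0.0000
39.2895 17.3553 3.6904 0.0000 0.0000
48.9724 27.1874 7.1808 0.0000 0.0000 0.0000
56.7198 39.2895 13.9724 0.0000 0.0000 0.0000 0.0000
62.9185 48.9724 27.1874 0.0000 0.0000 0.0000 0.0000 0.0000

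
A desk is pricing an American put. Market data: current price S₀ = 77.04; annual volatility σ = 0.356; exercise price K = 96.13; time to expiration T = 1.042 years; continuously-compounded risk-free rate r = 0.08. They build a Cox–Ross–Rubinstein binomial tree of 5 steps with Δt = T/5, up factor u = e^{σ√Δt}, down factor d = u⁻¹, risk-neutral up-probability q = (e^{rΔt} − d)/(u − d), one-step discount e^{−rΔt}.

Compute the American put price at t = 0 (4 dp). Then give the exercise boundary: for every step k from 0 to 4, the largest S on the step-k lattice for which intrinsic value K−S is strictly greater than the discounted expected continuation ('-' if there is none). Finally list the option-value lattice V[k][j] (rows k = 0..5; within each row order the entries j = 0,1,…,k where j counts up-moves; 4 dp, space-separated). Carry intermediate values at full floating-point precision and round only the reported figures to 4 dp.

Δt=0.20840  u=1.17647  d=0.85000  q=0.51096  discount=0.98347
step 5 (expiry): payoffs max(K−S,0) = 61.9466 48.8175 30.6459 5.4949 0.0000 0.0000
step 4: (k=4,j=0): S=40.2157, (K−S)⁺=55.9143, hold=54.3249 ⇒ V=55.9143 exercise | (k=4,j=1): S=55.6616, (K−S)⁺=40.4684, hold=38.8790 ⇒ V=40.4684 exercise | (k=4,j=2): S=77.0400, (K−S)⁺=19.0900, hold=17.5006 ⇒ V=19.0900 exercise | (k=4,j=3): S=106.6294, (K−S)⁺=0.0000, hold=2.6428 ⇒ V=2.6428 continue | (k=4,j=4): S=147.5833, (K−S)⁺=0.0000, hold=0.0000 ⇒ V=0.0000 continue  boundary S*=77.0400
step 3: (k=3,j=0): S=47.3125, (K−S)⁺=48.8175, hold=47.2281 ⇒ V=48.8175 exercise | (k=3,j=1): S=65.4841, (K−S)⁺=30.6459, hold=29.0565 ⇒ V=30.6459 exercise | (k=3,j=2): S=90.6351, (K−S)⁺=5.4949, hold=10.5095 ⇒ V=10.5095 continue | (k=3,j=3): S=125.4461, (K−S)⁺=0.0000, hold=1.2711 ⇒ V=1.2711 continue  boundary S*=65.4841
step 2: (k=2,j=0): S=55.6616, (K−S)⁺=40.4684, hold=38.8790 ⇒ V=40.4684 exercise | (k=2,j=1): S=77.0400, (K−S)⁺=19.0900, hold=20.0205 ⇒ V=20.0205 continue | (k=2,j=2): S=106.6294, (K−S)⁺=0.0000, hold=5.6934 ⇒ V=5.6934 continue  boundary S*=55.6616
step 1: (k=1,j=0): S=65.4841, (K−S)⁺=30.6459, hold=29.5241 ⇒ V=30.6459 exercise | (k=1,j=1): S=90.6351, (K−S)⁺=5.4949, hold=12.4900 ⇒ V=12.4900 continue  boundary S*=65.4841
step 0: (k=0,j=0): S=77.0400, (K−S)⁺=19.0900, hold=21.0157 ⇒ V=21.0157 continue  boundary S*=-

price = 21.0157
boundary = - 65.4841 55.6616 65.4841 77.0400
tree:
21.0157
30.6459 12.4900
40.4684 20.0205 5.6934
48.8175 30.6459 10.5095 1.2711
55.9143 40.4684 19.0900 2.6428 0.0000
61.9466 48.8175 30.6459 5.4949 0.0000 0.0000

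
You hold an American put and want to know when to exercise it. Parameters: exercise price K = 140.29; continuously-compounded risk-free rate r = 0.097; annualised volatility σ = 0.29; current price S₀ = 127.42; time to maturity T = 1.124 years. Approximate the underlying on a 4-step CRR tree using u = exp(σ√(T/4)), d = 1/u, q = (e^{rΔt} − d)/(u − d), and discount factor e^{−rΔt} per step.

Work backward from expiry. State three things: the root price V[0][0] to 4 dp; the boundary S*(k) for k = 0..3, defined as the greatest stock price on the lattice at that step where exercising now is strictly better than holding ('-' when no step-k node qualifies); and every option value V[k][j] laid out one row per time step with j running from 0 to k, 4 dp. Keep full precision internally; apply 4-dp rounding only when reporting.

price = 18.1385
boundary = - 109.2634 93.6940 109.2634
tree:
18.1385
31.0266 8.5524
46.5960 16.5663 2.4552
59.9469 31.0266 5.6212 0.0000
71.3953 46.5960 12.8700 0.0000 0.0000

params: Δt=0.28100 u=1.16617 d=0.85751 q=0.55116 e^(-rΔt)=0.97311
t_4 payoffs: 71.3953 46.5960 12.8700 0.0000 0.0000
t_3: node(3,0) S=80.3431 payoff=59.9469 vs cont=56.1746 → 59.9469 [stop]  node(3,1) S=109.2634 payoff=31.0266 vs cont=27.2544 → 31.0266 [stop]  node(3,2) S=148.5938 payoff=0.0000 vs cont=5.6212 → 5.6212 [wait]  node(3,3) S=202.0814 payoff=0.0000 vs cont=0.0000 → 0.0000 [wait]  ⇒ S*(3)=109.2634
t_2: node(2,0) S=93.6940 payoff=46.5960 vs cont=42.8238 → 46.5960 [stop]  node(2,1) S=127.4200 payoff=12.8700 vs cont=16.5663 → 16.5663 [wait]  node(2,2) S=173.2860 payoff=0.0000 vs cont=2.4552 → 2.4552 [wait]  ⇒ S*(2)=93.6940
t_1: node(1,0) S=109.2634 payoff=31.0266 vs cont=29.2369 → 31.0266 [stop]  node(1,1) S=148.5938 payoff=0.0000 vs cont=8.5524 → 8.5524 [wait]  ⇒ S*(1)=109.2634
t_0: node(0,0) S=127.4200 payoff=12.8700 vs cont=18.1385 → 18.1385 [wait]  ⇒ S*(0)=-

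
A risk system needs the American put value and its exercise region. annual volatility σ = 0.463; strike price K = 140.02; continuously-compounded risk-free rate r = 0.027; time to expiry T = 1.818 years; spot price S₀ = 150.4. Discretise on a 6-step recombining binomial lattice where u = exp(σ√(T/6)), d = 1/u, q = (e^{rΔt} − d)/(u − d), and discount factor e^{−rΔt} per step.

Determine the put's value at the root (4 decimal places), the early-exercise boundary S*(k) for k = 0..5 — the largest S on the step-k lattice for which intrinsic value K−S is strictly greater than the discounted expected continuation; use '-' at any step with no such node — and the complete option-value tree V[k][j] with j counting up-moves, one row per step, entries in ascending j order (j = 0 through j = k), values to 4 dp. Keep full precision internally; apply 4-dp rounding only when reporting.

Δt=0.30300, u=1.29028, d=0.77502, q=0.45257, disc=e^(-rΔt)=0.99185
k=6 terminal: V=max(K-S,0) → 107.4257 85.7562 49.6802 0.0000 0.0000 0.0000 0.0000
k=5: j=0 S=42.0558 intr=97.9642 cont=96.8234 V=97.9642[EX]; j=1 S=70.0155 intr=70.0045 cont=68.8636 V=70.0045[EX]; j=2 S=116.5637 intr=23.4563 cont=26.9749 V=26.9749[hold]; j=3 S=194.0583 intr=0.0000 cont=0.0000 V=0.0000[hold]; j=4 S=323.0734 intr=0.0000 cont=0.0000 V=0.0000[hold]; j=5 S=537.8610 intr=0.0000 cont=0.0000 V=0.0000[hold]  S*(5)=70.0155
k=4: j=0 S=54.2638 intr=85.7562 cont=84.6154 V=85.7562[EX]; j=1 S=90.3398 intr=49.6802 cont=50.1188 V=50.1188[hold]; j=2 S=150.4000 intr=0.0000 cont=14.6465 V=14.6465[hold]; j=3 S=250.3899 intr=0.0000 cont=0.0000 V=0.0000[hold]; j=4 S=416.8556 intr=0.0000 cont=0.0000 V=0.0000[hold]  S*(4)=54.2638
k=3: j=0 S=70.0155 intr=70.0045 cont=69.0605 V=70.0045[EX]; j=1 S=116.5637 intr=23.4563 cont=33.7876 V=33.7876[hold]; j=2 S=194.0583 intr=0.0000 cont=7.9526 V=7.9526[hold]; j=3 S=323.0734 intr=0.0000 cont=0.0000 V=0.0000[hold]  S*(3)=70.0155
k=2: j=0 S=90.3398 intr=49.6802 cont=53.1769 V=53.1769[hold]; j=1 S=150.4000 intr=0.0000 cont=21.9154 V=21.9154[hold]; j=2 S=250.3899 intr=0.0000 cont=4.3180 V=4.3180[hold]  S*(2)=-
k=1: j=0 S=116.5637 intr=23.4563 cont=38.7109 V=38.7109[hold]; j=1 S=194.0583 intr=0.0000 cont=13.8377 V=13.8377[hold]  S*(1)=-
k=0: j=0 S=150.4000 intr=0.0000 cont=27.2304 V=27.2304[hold]  S*(0)=-

price = 27.2304
boundary = - - - 70.0155 54.2638 70.0155
tree:
27.2304
38.7109 13.8377
53.1769 21.9154 4.3180
70.0045 33.7876 7.9526 0.0000
85.7562 50.1188 14.6465 0.0000 0.0000
97.9642 70.0045 26.9749 0.0000 0.0000 0.0000
107.4257 85.7562 49.6802 0.0000 0.0000 0.0000 0.0000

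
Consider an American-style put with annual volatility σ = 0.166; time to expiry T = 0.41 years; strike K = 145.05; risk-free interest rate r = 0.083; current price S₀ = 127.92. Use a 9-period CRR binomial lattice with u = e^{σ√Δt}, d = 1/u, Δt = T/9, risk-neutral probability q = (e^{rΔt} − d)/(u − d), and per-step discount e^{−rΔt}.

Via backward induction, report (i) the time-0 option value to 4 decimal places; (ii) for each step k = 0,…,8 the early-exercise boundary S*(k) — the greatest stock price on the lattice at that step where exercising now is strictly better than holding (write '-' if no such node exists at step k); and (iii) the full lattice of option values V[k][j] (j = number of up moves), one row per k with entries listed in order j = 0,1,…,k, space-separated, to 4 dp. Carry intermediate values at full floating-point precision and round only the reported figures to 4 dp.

Δt=0.04556, u=1.03607, d=0.96519, q=0.54459, disc=e^(-rΔt)=0.99623
k=9 terminal: V=max(K-S,0) → 52.0565 45.2278 37.8976 30.0292 21.5829 12.5165 2.7842 0.0000 0.0000 0.0000
k=8: j=0 S=96.3474 intr=48.7026 cont=48.1552 V=48.7026[EX]; j=1 S=103.4224 intr=41.6276 cont=41.0802 V=41.6276[EX]; j=2 S=111.0169 intr=34.0331 cont=33.4857 V=34.0331[EX]; j=3 S=119.1691 intr=25.8809 cont=25.3334 V=25.8809[EX]; j=4 S=127.9200 intr=17.1300 cont=16.5826 V=17.1300[EX]; j=5 S=137.3135 intr=7.7365 cont=7.1891 V=7.7365[EX]; j=6 S=147.3967 intr=0.0000 cont=1.2632 V=1.2632[hold]; j=7 S=158.2204 intr=0.0000 cont=0.0000 V=0.0000[hold]; j=8 S=169.8388 intr=0.0000 cont=0.0000 V=0.0000[hold]  S*(8)=137.3135
k=7: j=0 S=99.8222 intr=45.2278 cont=44.6804 V=45.2278[EX]; j=1 S=107.1524 intr=37.8976 cont=37.3502 V=37.8976[EX]; j=2 S=115.0208 intr=30.0292 cont=29.4818 V=30.0292[EX]; j=3 S=123.4671 intr=21.5829 cont=21.0355 V=21.5829[EX]; j=4 S=132.5335 intr=12.5165 cont=11.9691 V=12.5165[EX]; j=5 S=142.2658 intr=2.7842 cont=4.1953 V=4.1953[hold]; j=6 S=152.7127 intr=0.0000 cont=0.5731 V=0.5731[hold]; j=7 S=163.9267 intr=0.0000 cont=0.0000 V=0.0000[hold]  S*(7)=132.5335
k=6: j=0 S=103.4224 intr=41.6276 cont=41.0802 V=41.6276[EX]; j=1 S=111.0169 intr=34.0331 cont=33.4857 V=34.0331[EX]; j=2 S=119.1691 intr=25.8809 cont=25.3334 V=25.8809[EX]; j=3 S=127.9200 intr=17.1300 cont=16.5826 V=17.1300[EX]; j=4 S=137.3135 intr=7.7365 cont=7.9547 V=7.9547[hold]; j=5 S=147.3967 intr=0.0000 cont=2.2143 V=2.2143[hold]; j=6 S=158.2204 intr=0.0000 cont=0.2600 V=0.2600[hold]  S*(6)=127.9200
k=5: j=0 S=107.1524 intr=37.8976 cont=37.3502 V=37.8976[EX]; j=1 S=115.0208 intr=30.0292 cont=29.4818 V=30.0292[EX]; j=2 S=123.4671 intr=21.5829 cont=21.0355 V=21.5829[EX]; j=3 S=132.5335 intr=12.5165 cont=12.0874 V=12.5165[EX]; j=4 S=142.2658 intr=2.7842 cont=4.8103 V=4.8103[hold]; j=5 S=152.7127 intr=0.0000 cont=1.1457 V=1.1457[hold]  S*(5)=132.5335
k=4: j=0 S=111.0169 intr=34.0331 cont=33.4857 V=34.0331[EX]; j=1 S=119.1691 intr=25.8809 cont=25.3334 V=25.8809[EX]; j=2 S=127.9200 intr=17.1300 cont=16.5826 V=17.1300[EX]; j=3 S=137.3135 intr=7.7365 cont=8.2883 V=8.2883[hold]; j=4 S=147.3967 intr=0.0000 cont=2.8039 V=2.8039[hold]  S*(4)=127.9200
k=3: j=0 S=115.0208 intr=30.0292 cont=29.4818 V=30.0292[EX]; j=1 S=123.4671 intr=21.5829 cont=21.0355 V=21.5829[EX]; j=2 S=132.5335 intr=12.5165 cont=12.2684 V=12.5165[EX]; j=3 S=142.2658 intr=2.7842 cont=5.2816 V=5.2816[hold]  S*(3)=132.5335
k=2: j=0 S=119.1691 intr=25.8809 cont=25.3334 V=25.8809[EX]; j=1 S=127.9200 intr=17.1300 cont=16.5826 V=17.1300[EX]; j=2 S=137.3135 intr=7.7365 cont=8.5440 V=8.5440[hold]  S*(2)=127.9200
k=1: j=0 S=123.4671 intr=21.5829 cont=21.0355 V=21.5829[EX]; j=1 S=132.5335 intr=12.5165 cont=12.4071 V=12.5165[EX]  S*(1)=132.5335
k=0: j=0 S=127.9200 intr=17.1300 cont=16.5826 V=17.1300[EX]  S*(0)=127.9200

price = 17.1300
boundary = 127.9200 132.5335 127.9200 132.5335 127.9200 132.5335 127.9200 132.5335 137.3135
tree:
17.1300
21.5829 12.5165
25.8809 17.1300 8.5440
30.0292 21.5829 12.5165 5.2816
34.0331 25.8809 17.1300 8.2883 2.8039
37.8976 30.0292 21.5829 12.5165 4.8103 1.1457
41.6276 34.0331 25.8809 17.1300 7.9547 2.2143 0.2600
45.2278 37.8976 30.0292 21.5829 12.5165 4.1953 0.5731 0.0000
48.7026 41.6276 34.0331 25.8809 17.1300 7.7365 1.2632 0.0000 0.0000
52.0565 45.2278 37.8976 30.0292 21.5829 12.5165 2.7842 0.0000 0.0000 0.0000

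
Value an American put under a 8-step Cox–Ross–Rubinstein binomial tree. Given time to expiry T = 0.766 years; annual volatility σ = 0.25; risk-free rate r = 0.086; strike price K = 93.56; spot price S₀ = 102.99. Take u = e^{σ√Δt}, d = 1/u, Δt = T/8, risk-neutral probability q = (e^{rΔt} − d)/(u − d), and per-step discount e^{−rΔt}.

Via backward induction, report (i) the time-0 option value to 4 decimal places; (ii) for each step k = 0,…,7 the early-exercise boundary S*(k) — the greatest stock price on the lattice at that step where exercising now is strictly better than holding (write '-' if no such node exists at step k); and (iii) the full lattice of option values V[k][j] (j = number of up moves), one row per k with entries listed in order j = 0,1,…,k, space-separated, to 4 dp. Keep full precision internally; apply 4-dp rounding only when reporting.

price = 3.1758
boundary = - - - - 75.5804 69.9540 75.5804 81.6593
tree:
3.1758
5.1345 1.5162
8.0707 2.6522 0.5485
12.2763 4.5266 1.0580 0.1124
17.9796 7.4905 2.0107 0.2432 0.0000
23.6060 11.9132 3.7479 0.5263 0.0000 0.0000
28.8135 17.9796 6.8049 1.1389 0.0000 0.0000 0.0000
33.6334 23.6060 11.9007 2.4644 0.0000 0.0000 0.0000 0.0000
38.0945 28.8135 17.9796 5.3329 0.0000 0.0000 0.0000 0.0000 0.0000

Δt=0.09575  u=1.08043  d=0.92556  q=0.53406  discount=0.99180
step 8 (expiry): payoffs max(K−S,0) = 38.0945 28.8135 17.9796 5.3329 0.0000 0.0000 0.0000 0.0000 0.0000
step 7: (k=7,j=0): S=59.9266, (K−S)⁺=33.6334, hold=32.8661 ⇒ V=33.6334 exercise | (k=7,j=1): S=69.9540, (K−S)⁺=23.6060, hold=22.8387 ⇒ V=23.6060 exercise | (k=7,j=2): S=81.6593, (K−S)⁺=11.9007, hold=11.1334 ⇒ V=11.9007 exercise | (k=7,j=3): S=95.3232, (K−S)⁺=0.0000, hold=2.4644 ⇒ V=2.4644 continue | (k=7,j=4): S=111.2734, (K−S)⁺=0.0000, hold=0.0000 ⇒ V=0.0000 continue | (k=7,j=5): S=129.8926, (K−S)⁺=0.0000, hold=0.0000 ⇒ V=0.0000 continue | (k=7,j=6): S=151.6273, (K−S)⁺=0.0000, hold=0.0000 ⇒ V=0.0000 continue | (k=7,j=7): S=176.9988, (K−S)⁺=0.0000, hold=0.0000 ⇒ V=0.0000 continue  boundary S*=81.6593
step 6: (k=6,j=0): S=64.7465, (K−S)⁺=28.8135, hold=28.0463 ⇒ V=28.8135 exercise | (k=6,j=1): S=75.5804, (K−S)⁺=17.9796, hold=17.2123 ⇒ V=17.9796 exercise | (k=6,j=2): S=88.2271, (K−S)⁺=5.3329, hold=6.8049 ⇒ V=6.8049 continue | (k=6,j=3): S=102.9900, (K−S)⁺=0.0000, hold=1.1389 ⇒ V=1.1389 continue | (k=6,j=4): S=120.2231, (K−S)⁺=0.0000, hold=0.0000 ⇒ V=0.0000 continue | (k=6,j=5): S=140.3398, (K−S)⁺=0.0000, hold=0.0000 ⇒ V=0.0000 continue | (k=6,j=6): S=163.8226, (K−S)⁺=0.0000, hold=0.0000 ⇒ V=0.0000 continue  boundary S*=75.5804
step 5: (k=5,j=0): S=69.9540, (K−S)⁺=23.6060, hold=22.8387 ⇒ V=23.6060 exercise | (k=5,j=1): S=81.6593, (K−S)⁺=11.9007, hold=11.9132 ⇒ V=11.9132 continue | (k=5,j=2): S=95.3232, (K−S)⁺=0.0000, hold=3.7479 ⇒ V=3.7479 continue | (k=5,j=3): S=111.2734, (K−S)⁺=0.0000, hold=0.5263 ⇒ V=0.5263 continue | (k=5,j=4): S=129.8926, (K−S)⁺=0.0000, hold=0.0000 ⇒ V=0.0000 continue | (k=5,j=5): S=151.6273, (K−S)⁺=0.0000, hold=0.0000 ⇒ V=0.0000 continue  boundary S*=69.9540
step 4: (k=4,j=0): S=75.5804, (K−S)⁺=17.9796, hold=17.2189 ⇒ V=17.9796 exercise | (k=4,j=1): S=88.2271, (K−S)⁺=5.3329, hold=7.4905 ⇒ V=7.4905 continue | (k=4,j=2): S=102.9900, (K−S)⁺=0.0000, hold=2.0107 ⇒ V=2.0107 continue | (k=4,j=3): S=120.2231, (K−S)⁺=0.0000, hold=0.2432 ⇒ V=0.2432 continue | (k=4,j=4): S=140.3398, (K−S)⁺=0.0000, hold=0.0000 ⇒ V=0.0000 continue  boundary S*=75.5804
step 3: (k=3,j=0): S=81.6593, (K−S)⁺=11.9007, hold=12.2763 ⇒ V=12.2763 continue | (k=3,j=1): S=95.3232, (K−S)⁺=0.0000, hold=4.5266 ⇒ V=4.5266 continue | (k=3,j=2): S=111.2734, (K−S)⁺=0.0000, hold=1.0580 ⇒ V=1.0580 continue | (k=3,j=3): S=129.8926, (K−S)⁺=0.0000, hold=0.1124 ⇒ V=0.1124 continue  boundary S*=-
step 2: (k=2,j=0): S=88.2271, (K−S)⁺=5.3329, hold=8.0707 ⇒ V=8.0707 continue | (k=2,j=1): S=102.9900, (K−S)⁺=0.0000, hold=2.6522 ⇒ V=2.6522 continue | (k=2,j=2): S=120.2231, (K−S)⁺=0.0000, hold=0.5485 ⇒ V=0.5485 continue  boundary S*=-
step 1: (k=1,j=0): S=95.3232, (K−S)⁺=0.0000, hold=5.1345 ⇒ V=5.1345 continue | (k=1,j=1): S=111.2734, (K−S)⁺=0.0000, hold=1.5162 ⇒ V=1.5162 continue  boundary S*=-
step 0: (k=0,j=0): S=102.9900, (K−S)⁺=0.0000, hold=3.1758 ⇒ V=3.1758 continue  boundary S*=-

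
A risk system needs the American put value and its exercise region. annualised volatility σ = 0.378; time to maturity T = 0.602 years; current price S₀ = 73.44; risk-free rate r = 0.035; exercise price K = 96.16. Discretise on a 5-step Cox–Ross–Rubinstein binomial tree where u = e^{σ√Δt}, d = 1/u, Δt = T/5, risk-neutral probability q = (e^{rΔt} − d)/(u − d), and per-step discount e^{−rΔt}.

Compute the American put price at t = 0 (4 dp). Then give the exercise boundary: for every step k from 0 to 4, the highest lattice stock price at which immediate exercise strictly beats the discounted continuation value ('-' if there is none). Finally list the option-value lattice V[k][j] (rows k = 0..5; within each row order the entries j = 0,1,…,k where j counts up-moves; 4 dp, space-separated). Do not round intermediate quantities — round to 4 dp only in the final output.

params: Δt=0.12040 u=1.14015 d=0.87708 q=0.48331 e^(-rΔt)=0.99579
t_5 payoffs: 58.0429 46.6098 31.7475 12.4273 0.0000 0.0000
t_4: node(4,0) S=43.4593 payoff=52.7007 vs cont=52.2964 → 52.7007 [stop]  node(4,1) S=56.4947 payoff=39.6653 vs cont=39.2610 → 39.6653 [stop]  node(4,2) S=73.4400 payoff=22.7200 vs cont=22.3156 → 22.7200 [stop]  node(4,3) S=95.4680 payoff=0.6920 vs cont=6.3941 → 6.3941 [wait]  node(4,4) S=124.1032 payoff=0.0000 vs cont=0.0000 → 0.0000 [wait]  ⇒ S*(4)=73.4400
t_3: node(3,0) S=49.5502 payoff=46.6098 vs cont=46.2055 → 46.6098 [stop]  node(3,1) S=64.4125 payoff=31.7475 vs cont=31.3431 → 31.7475 [stop]  node(3,2) S=83.7327 payoff=12.4273 vs cont=14.7672 → 14.7672 [wait]  node(3,3) S=108.8480 payoff=0.0000 vs cont=3.2899 → 3.2899 [wait]  ⇒ S*(3)=64.4125
t_2: node(2,0) S=56.4947 payoff=39.6653 vs cont=39.2610 → 39.6653 [stop]  node(2,1) S=73.4400 payoff=22.7200 vs cont=23.4418 → 23.4418 [wait]  node(2,2) S=95.4680 payoff=0.6920 vs cont=9.1813 → 9.1813 [wait]  ⇒ S*(2)=56.4947
t_1: node(1,0) S=64.4125 payoff=31.7475 vs cont=31.6905 → 31.7475 [stop]  node(1,1) S=83.7327 payoff=12.4273 vs cont=16.4800 → 16.4800 [wait]  ⇒ S*(1)=64.4125
t_0: node(0,0) S=73.4400 payoff=22.7200 vs cont=24.2661 → 24.2661 [wait]  ⇒ S*(0)=-

price = 24.2661
boundary = - 64.4125 56.4947 64.4125 73.4400
tree:
24.2661
31.7475 16.4800
39.6653 23.4418 9.1813
46.6098 31.7475 14.7672 3.2899
52.7007 39.6653 22.7200 6.3941 0.0000
58.0429 46.6098 31.7475 12.4273 0.0000 0.0000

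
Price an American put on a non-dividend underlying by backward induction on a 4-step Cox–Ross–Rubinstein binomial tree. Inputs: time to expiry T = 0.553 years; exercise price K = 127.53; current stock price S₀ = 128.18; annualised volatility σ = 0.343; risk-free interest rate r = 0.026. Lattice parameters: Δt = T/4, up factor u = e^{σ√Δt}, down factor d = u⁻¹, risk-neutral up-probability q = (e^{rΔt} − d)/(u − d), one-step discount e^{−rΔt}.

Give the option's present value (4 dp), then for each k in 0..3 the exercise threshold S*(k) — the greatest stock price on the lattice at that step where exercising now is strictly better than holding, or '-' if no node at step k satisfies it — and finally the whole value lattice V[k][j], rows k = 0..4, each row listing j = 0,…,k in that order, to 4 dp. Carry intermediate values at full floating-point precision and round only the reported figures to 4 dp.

Δt=0.13825, u=1.13602, d=0.88026, q=0.48224, disc=e^(-rΔt)=0.99641
k=4 terminal: V=max(K-S,0) → 50.5690 28.2080 0.0000 0.0000 0.0000
k=3: j=0 S=87.4295 intr=40.1005 cont=39.6429 V=40.1005[EX]; j=1 S=112.8322 intr=14.6978 cont=14.5526 V=14.6978[EX]; j=2 S=145.6155 intr=0.0000 cont=0.0000 V=0.0000[hold]; j=3 S=187.9241 intr=0.0000 cont=0.0000 V=0.0000[hold]  S*(3)=112.8322
k=2: j=0 S=99.3220 intr=28.2080 cont=27.7504 V=28.2080[EX]; j=1 S=128.1800 intr=0.0000 cont=7.5827 V=7.5827[hold]; j=2 S=165.4227 intr=0.0000 cont=0.0000 V=0.0000[hold]  S*(2)=99.3220
k=1: j=0 S=112.8322 intr=14.6978 cont=18.1961 V=18.1961[hold]; j=1 S=145.6155 intr=0.0000 cont=3.9119 V=3.9119[hold]  S*(1)=-
k=0: j=0 S=128.1800 intr=0.0000 cont=11.2672 V=11.2672[hold]  S*(0)=-

price = 11.2672
boundary = - - 99.3220 112.8322
tree:
11.2672
18.1961 3.9119
28.2080 7.5827 0.0000
40.1005 14.6978 0.0000 0.0000
50.5690 28.2080 0.0000 0.0000 0.0000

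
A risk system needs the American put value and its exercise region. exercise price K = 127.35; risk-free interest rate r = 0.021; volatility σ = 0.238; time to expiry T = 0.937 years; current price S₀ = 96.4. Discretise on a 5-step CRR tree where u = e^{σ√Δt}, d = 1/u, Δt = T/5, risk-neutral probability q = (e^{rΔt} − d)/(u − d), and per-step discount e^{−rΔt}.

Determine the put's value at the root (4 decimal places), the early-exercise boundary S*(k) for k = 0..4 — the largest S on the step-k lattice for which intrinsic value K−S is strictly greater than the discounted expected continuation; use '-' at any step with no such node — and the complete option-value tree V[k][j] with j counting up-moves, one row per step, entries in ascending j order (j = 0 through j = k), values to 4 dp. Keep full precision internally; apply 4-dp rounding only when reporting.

Δt=0.18740  u=1.10852  d=0.90210  q=0.49337  discount=0.99607
step 5 (expiry): payoffs max(K−S,0) = 69.7594 56.5812 40.3875 20.4883 0.0000 0.0000
step 4: (k=4,j=0): S=63.8405, (K−S)⁺=63.5095, hold=63.0093 ⇒ V=63.5095 exercise | (k=4,j=1): S=78.4489, (K−S)⁺=48.9011, hold=48.4009 ⇒ V=48.9011 exercise | (k=4,j=2): S=96.4000, (K−S)⁺=30.9500, hold=30.4498 ⇒ V=30.9500 exercise | (k=4,j=3): S=118.4588, (K−S)⁺=8.8912, hold=10.3393 ⇒ V=10.3393 continue | (k=4,j=4): S=145.5652, (K−S)⁺=0.0000, hold=0.0000 ⇒ V=0.0000 continue  boundary S*=96.4000
step 3: (k=3,j=0): S=70.7688, (K−S)⁺=56.5812, hold=56.0811 ⇒ V=56.5812 exercise | (k=3,j=1): S=86.9625, (K−S)⁺=40.3875, hold=39.8873 ⇒ V=40.3875 exercise | (k=3,j=2): S=106.8617, (K−S)⁺=20.4883, hold=20.6997 ⇒ V=20.6997 continue | (k=3,j=3): S=131.3144, (K−S)⁺=0.0000, hold=5.2176 ⇒ V=5.2176 continue  boundary S*=86.9625
step 2: (k=2,j=0): S=78.4489, (K−S)⁺=48.9011, hold=48.4009 ⇒ V=48.9011 exercise | (k=2,j=1): S=96.4000, (K−S)⁺=30.9500, hold=30.5537 ⇒ V=30.9500 exercise | (k=2,j=2): S=118.4588, (K−S)⁺=8.8912, hold=13.0100 ⇒ V=13.0100 continue  boundary S*=96.4000
step 1: (k=1,j=0): S=86.9625, (K−S)⁺=40.3875, hold=39.8873 ⇒ V=40.3875 exercise | (k=1,j=1): S=106.8617, (K−S)⁺=20.4883, hold=22.0122 ⇒ V=22.0122 continue  boundary S*=86.9625
step 0: (k=0,j=0): S=96.4000, (K−S)⁺=30.9500, hold=31.1987 ⇒ V=31.1987 continue  boundary S*=-

price = 31.1987
boundary = - 86.9625 96.4000 86.9625 96.4000
tree:
31.1987
40.3875 22.0122
48.9011 30.9500 13.0100
56.5812 40.3875 20.6997 5.2176
63.5095 48.9011 30.9500 10.3393 0.0000
69.7594 56.5812 40.3875 20.4883 0.0000 0.0000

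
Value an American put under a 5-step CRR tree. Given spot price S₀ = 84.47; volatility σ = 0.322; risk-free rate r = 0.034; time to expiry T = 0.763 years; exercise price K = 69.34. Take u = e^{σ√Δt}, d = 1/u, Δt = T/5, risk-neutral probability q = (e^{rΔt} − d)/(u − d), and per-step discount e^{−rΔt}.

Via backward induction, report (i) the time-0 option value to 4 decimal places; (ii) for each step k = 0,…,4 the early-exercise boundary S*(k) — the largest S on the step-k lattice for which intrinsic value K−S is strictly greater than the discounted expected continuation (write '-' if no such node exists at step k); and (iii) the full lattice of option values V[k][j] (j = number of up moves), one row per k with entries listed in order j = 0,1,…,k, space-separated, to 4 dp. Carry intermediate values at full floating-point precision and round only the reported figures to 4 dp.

Δt=0.15260  u=1.13404  d=0.88180  q=0.48922  discount=0.99483
step 5 (expiry): payoffs max(K−S,0) = 24.3039 11.4214 0.0000 0.0000 0.0000 0.0000
step 4: (k=4,j=0): S=51.0728, (K−S)⁺=18.2672, hold=17.9084 ⇒ V=18.2672 exercise | (k=4,j=1): S=65.6819, (K−S)⁺=3.6581, hold=5.8037 ⇒ V=5.8037 continue | (k=4,j=2): S=84.4700, (K−S)⁺=0.0000, hold=0.0000 ⇒ V=0.0000 continue | (k=4,j=3): S=108.6323, (K−S)⁺=0.0000, hold=0.0000 ⇒ V=0.0000 continue | (k=4,j=4): S=139.7062, (K−S)⁺=0.0000, hold=0.0000 ⇒ V=0.0000 continue  boundary S*=51.0728
step 3: (k=3,j=0): S=57.9186, (K−S)⁺=11.4214, hold=12.1069 ⇒ V=12.1069 continue | (k=3,j=1): S=74.4859, (K−S)⁺=0.0000, hold=2.9491 ⇒ V=2.9491 continue | (k=3,j=2): S=95.7923, (K−S)⁺=0.0000, hold=0.0000 ⇒ V=0.0000 continue | (k=3,j=3): S=123.1934, (K−S)⁺=0.0000, hold=0.0000 ⇒ V=0.0000 continue  boundary S*=-
step 2: (k=2,j=0): S=65.6819, (K−S)⁺=3.6581, hold=7.5872 ⇒ V=7.5872 continue | (k=2,j=1): S=84.4700, (K−S)⁺=0.0000, hold=1.4985 ⇒ V=1.4985 continue | (k=2,j=2): S=108.6323, (K−S)⁺=0.0000, hold=0.0000 ⇒ V=0.0000 continue  boundary S*=-
step 1: (k=1,j=0): S=74.4859, (K−S)⁺=0.0000, hold=4.5847 ⇒ V=4.5847 continue | (k=1,j=1): S=95.7923, (K−S)⁺=0.0000, hold=0.7615 ⇒ V=0.7615 continue  boundary S*=-
step 0: (k=0,j=0): S=84.4700, (K−S)⁺=0.0000, hold=2.7003 ⇒ V=2.7003 continue  boundary S*=-

price = 2.7003
boundary = - - - - 51.0728
tree:
2.7003
4.5847 0.7615
7.5872 1.4985 0.0000
12.1069 2.9491 0.0000 0.0000
18.2672 5.8037 0.0000 0.0000 0.0000
24.3039 11.4214 0.0000 0.0000 0.0000 0.0000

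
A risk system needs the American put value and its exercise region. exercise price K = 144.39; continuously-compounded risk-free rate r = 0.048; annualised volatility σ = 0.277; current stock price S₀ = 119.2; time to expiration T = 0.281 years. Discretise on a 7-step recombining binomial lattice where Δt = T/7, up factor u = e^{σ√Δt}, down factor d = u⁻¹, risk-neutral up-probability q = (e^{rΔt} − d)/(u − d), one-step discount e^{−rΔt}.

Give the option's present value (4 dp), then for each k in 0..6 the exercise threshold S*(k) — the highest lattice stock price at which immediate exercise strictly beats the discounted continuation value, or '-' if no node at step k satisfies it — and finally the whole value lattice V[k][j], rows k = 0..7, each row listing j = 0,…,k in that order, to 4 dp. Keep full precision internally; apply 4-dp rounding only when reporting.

params: Δt=0.04014 u=1.05707 d=0.94601 q=0.50350 e^(-rΔt)=0.99807
t_7 payoffs: 63.5630 54.0745 43.4722 31.6252 18.3875 3.5958 0.0000 0.0000
t_6: node(6,0) S=85.4396 payoff=58.9504 vs cont=58.6724 → 58.9504 [stop]  node(6,1) S=95.4696 payoff=48.9204 vs cont=48.6425 → 48.9204 [stop]  node(6,2) S=106.6769 payoff=37.7131 vs cont=37.4351 → 37.7131 [stop]  node(6,3) S=119.2000 payoff=25.1900 vs cont=24.9120 → 25.1900 [stop]  node(6,4) S=133.1932 payoff=11.1968 vs cont=10.9189 → 11.1968 [stop]  node(6,5) S=148.8290 payoff=0.0000 vs cont=1.7819 → 1.7819 [wait]  node(6,6) S=166.3004 payoff=0.0000 vs cont=0.0000 → 0.0000 [wait]  ⇒ S*(6)=133.1932
t_5: node(5,0) S=90.3155 payoff=54.0745 vs cont=53.7966 → 54.0745 [stop]  node(5,1) S=100.9178 payoff=43.4722 vs cont=43.1943 → 43.4722 [stop]  node(5,2) S=112.7648 payoff=31.6252 vs cont=31.3473 → 31.6252 [stop]  node(5,3) S=126.0025 payoff=18.3875 vs cont=18.1096 → 18.3875 [stop]  node(5,4) S=140.7942 payoff=3.5958 vs cont=6.4440 → 6.4440 [wait]  node(5,5) S=157.3224 payoff=0.0000 vs cont=0.8830 → 0.8830 [wait]  ⇒ S*(5)=126.0025
t_4: node(4,0) S=95.4696 payoff=48.9204 vs cont=48.6425 → 48.9204 [stop]  node(4,1) S=106.6769 payoff=37.7131 vs cont=37.4351 → 37.7131 [stop]  node(4,2) S=119.2000 payoff=25.1900 vs cont=24.9120 → 25.1900 [stop]  node(4,3) S=133.1932 payoff=11.1968 vs cont=12.3502 → 12.3502 [wait]  node(4,4) S=148.8290 payoff=0.0000 vs cont=3.6371 → 3.6371 [wait]  ⇒ S*(4)=119.2000
t_3: node(3,0) S=100.9178 payoff=43.4722 vs cont=43.1943 → 43.4722 [stop]  node(3,1) S=112.7648 payoff=31.6252 vs cont=31.3473 → 31.6252 [stop]  node(3,2) S=126.0025 payoff=18.3875 vs cont=18.6892 → 18.6892 [wait]  node(3,3) S=140.7942 payoff=3.5958 vs cont=7.9478 → 7.9478 [wait]  ⇒ S*(3)=112.7648
t_2: node(2,0) S=106.6769 payoff=37.7131 vs cont=37.4351 → 37.7131 [stop]  node(2,1) S=119.2000 payoff=25.1900 vs cont=25.0636 → 25.1900 [stop]  node(2,2) S=133.1932 payoff=11.1968 vs cont=13.2554 → 13.2554 [wait]  ⇒ S*(2)=119.2000
t_1: node(1,0) S=112.7648 payoff=31.6252 vs cont=31.3473 → 31.6252 [stop]  node(1,1) S=126.0025 payoff=18.3875 vs cont=19.1440 → 19.1440 [wait]  ⇒ S*(1)=112.7648
t_0: node(0,0) S=119.2000 payoff=25.1900 vs cont=25.2922 → 25.2922 [wait]  ⇒ S*(0)=-

price = 25.2922
boundary = - 112.7648 119.2000 112.7648 119.2000 126.0025 133.1932
tree:
25.2922
31.6252 19.1440
37.7131 25.1900 13.2554
43.4722 31.6252 18.6892 7.9478
48.9204 37.7131 25.1900 12.3502 3.6371
54.0745 43.4722 31.6252 18.3875 6.4440 0.8830
58.9504 48.9204 37.7131 25.1900 11.1968 1.7819 0.0000
63.5630 54.0745 43.4722 31.6252 18.3875 3.5958 0.0000 0.0000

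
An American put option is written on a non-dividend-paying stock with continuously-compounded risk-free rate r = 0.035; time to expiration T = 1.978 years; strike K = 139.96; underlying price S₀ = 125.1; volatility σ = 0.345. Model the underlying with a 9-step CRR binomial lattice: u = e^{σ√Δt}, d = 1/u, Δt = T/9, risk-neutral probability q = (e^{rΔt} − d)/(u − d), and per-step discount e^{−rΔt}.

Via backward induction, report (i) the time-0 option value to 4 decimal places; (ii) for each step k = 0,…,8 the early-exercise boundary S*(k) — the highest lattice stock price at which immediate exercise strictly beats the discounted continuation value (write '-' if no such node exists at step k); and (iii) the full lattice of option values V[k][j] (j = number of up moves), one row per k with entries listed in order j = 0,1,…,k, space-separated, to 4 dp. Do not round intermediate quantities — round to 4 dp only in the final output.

Δt=0.21978, u=1.17555, d=0.85066, q=0.48342, disc=e^(-rΔt)=0.99234
k=9 terminal: V=max(K-S,0) → 110.7802 99.6359 84.2352 62.9527 33.5419 0.0000 0.0000 0.0000 0.0000 0.0000
k=8: j=0 S=34.3023 intr=105.6577 cont=104.5852 V=105.6577[EX]; j=1 S=47.4031 intr=92.5569 cont=91.4844 V=92.5569[EX]; j=2 S=65.5074 intr=74.4526 cont=73.3801 V=74.4526[EX]; j=3 S=90.5261 intr=49.4339 cont=48.3614 V=49.4339[EX]; j=4 S=125.1000 intr=14.8600 cont=17.1942 V=17.1942[hold]; j=5 S=172.8784 intr=0.0000 cont=0.0000 V=0.0000[hold]; j=6 S=238.9045 intr=0.0000 cont=0.0000 V=0.0000[hold]; j=7 S=330.1473 intr=0.0000 cont=0.0000 V=0.0000[hold]; j=8 S=456.2378 intr=0.0000 cont=0.0000 V=0.0000[hold]  S*(8)=90.5261
k=7: j=0 S=40.3241 intr=99.6359 cont=98.5634 V=99.6359[EX]; j=1 S=55.7248 intr=84.2352 cont=83.1627 V=84.2352[EX]; j=2 S=77.0073 intr=62.9527 cont=61.8802 V=62.9527[EX]; j=3 S=106.4181 intr=33.5419 cont=33.5892 V=33.5892[hold]; j=4 S=147.0615 intr=0.0000 cont=8.8141 V=8.8141[hold]; j=5 S=203.2275 intr=0.0000 cont=0.0000 V=0.0000[hold]; j=6 S=280.8446 intr=0.0000 cont=0.0000 V=0.0000[hold]; j=7 S=388.1053 intr=0.0000 cont=0.0000 V=0.0000[hold]  S*(7)=77.0073
k=6: j=0 S=47.4031 intr=92.5569 cont=91.4844 V=92.5569[EX]; j=1 S=65.5074 intr=74.4526 cont=73.3801 V=74.4526[EX]; j=2 S=90.5261 intr=49.4339 cont=48.3841 V=49.4339[EX]; j=3 S=125.1000 intr=14.8600 cont=21.4468 V=21.4468[hold]; j=4 S=172.8784 intr=0.0000 cont=4.5183 V=4.5183[hold]; j=5 S=238.9045 intr=0.0000 cont=0.0000 V=0.0000[hold]; j=6 S=330.1473 intr=0.0000 cont=0.0000 V=0.0000[hold]  S*(6)=90.5261
k=5: j=0 S=55.7248 intr=84.2352 cont=83.1627 V=84.2352[EX]; j=1 S=77.0073 intr=62.9527 cont=61.8802 V=62.9527[EX]; j=2 S=106.4181 intr=33.5419 cont=35.6292 V=35.6292[hold]; j=3 S=147.0615 intr=0.0000 cont=13.1616 V=13.1616[hold]; j=4 S=203.2275 intr=0.0000 cont=2.3162 V=2.3162[hold]; j=5 S=280.8446 intr=0.0000 cont=0.0000 V=0.0000[hold]  S*(5)=77.0073
k=4: j=0 S=65.5074 intr=74.4526 cont=73.3801 V=74.4526[EX]; j=1 S=90.5261 intr=49.4339 cont=49.3627 V=49.4339[EX]; j=2 S=125.1000 intr=14.8600 cont=24.5781 V=24.5781[hold]; j=3 S=172.8784 intr=0.0000 cont=7.8580 V=7.8580[hold]; j=4 S=238.9045 intr=0.0000 cont=1.1873 V=1.1873[hold]  S*(4)=90.5261
k=3: j=0 S=77.0073 intr=62.9527 cont=61.8802 V=62.9527[EX]; j=1 S=106.4181 intr=33.5419 cont=37.1313 V=37.1313[hold]; j=2 S=147.0615 intr=0.0000 cont=16.3688 V=16.3688[hold]; j=3 S=203.2275 intr=0.0000 cont=4.5977 V=4.5977[hold]  S*(3)=77.0073
k=2: j=0 S=90.5261 intr=49.4339 cont=50.0833 V=50.0833[hold]; j=1 S=125.1000 intr=14.8600 cont=26.8867 V=26.8867[hold]; j=2 S=172.8784 intr=0.0000 cont=10.5966 V=10.5966[hold]  S*(2)=-
k=1: j=0 S=106.4181 intr=33.5419 cont=38.5717 V=38.5717[hold]; j=1 S=147.0615 intr=0.0000 cont=18.8660 V=18.8660[hold]  S*(1)=-
k=0: j=0 S=125.1000 intr=14.8600 cont=28.8230 V=28.8230[hold]  S*(0)=-

price = 28.8230
boundary = - - - 77.0073 90.5261 77.0073 90.5261 77.0073 90.5261
tree:
28.8230
38.5717 18.8660
50.0833 26.8867 10.5966
62.9527 37.1313 16.3688 4.5977
74.4526 49.4339 24.5781 7.8580 1.1873
84.2352 62.9527 35.6292 13.1616 2.3162 0.0000
92.5569 74.4526 49.4339 21.4468 4.5183 0.0000 0.0000
99.6359 84.2352 62.9527 33.5892 8.8141 0.0000 0.0000 0.0000
105.6577 92.5569 74.4526 49.4339 17.1942 0.0000 0.0000 0.0000 0.0000
110.7802 99.6359 84.2352 62.9527 33.5419 0.0000 0.0000 0.0000 0.0000 0.0000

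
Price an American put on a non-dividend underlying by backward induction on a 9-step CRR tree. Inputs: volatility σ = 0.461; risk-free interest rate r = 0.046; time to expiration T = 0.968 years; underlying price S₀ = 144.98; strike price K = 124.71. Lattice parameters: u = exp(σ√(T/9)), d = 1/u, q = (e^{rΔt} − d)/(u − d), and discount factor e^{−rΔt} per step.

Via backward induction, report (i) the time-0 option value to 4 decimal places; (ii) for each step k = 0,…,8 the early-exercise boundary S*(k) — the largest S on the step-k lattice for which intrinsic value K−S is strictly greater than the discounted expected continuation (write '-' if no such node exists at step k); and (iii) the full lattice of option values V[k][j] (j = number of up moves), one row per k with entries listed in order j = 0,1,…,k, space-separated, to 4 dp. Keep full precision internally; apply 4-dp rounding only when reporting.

price = 12.8820
boundary = - - - - 79.1895 68.0781 79.1895 92.1144 107.1489
tree:
12.8820
18.5100 6.8846
25.8610 10.6939 2.8063
34.9677 16.2086 4.7972 0.6666
45.5205 23.8343 8.0695 1.2823 0.0027
56.6319 33.7410 13.2892 2.4668 0.0053 0.0000
66.1842 45.5205 21.2586 4.7455 0.0102 0.0000 0.0000
74.3962 56.6319 32.5956 9.1288 0.0196 0.0000 0.0000 0.0000
81.4559 66.1842 45.5205 17.5611 0.0377 0.0000 0.0000 0.0000 0.0000
87.5251 74.3962 56.6319 32.5956 0.0727 0.0000 0.0000 0.0000 0.0000 0.0000

params: Δt=0.10756 u=1.16322 d=0.85969 q=0.47862 e^(-rΔt)=0.99506
t_9 payoffs: 87.5251 74.3962 56.6319 32.5956 0.0727 0.0000 0.0000 0.0000 0.0000 0.0000
t_8: node(8,0) S=43.2541 payoff=81.4559 vs cont=80.8404 → 81.4559 [stop]  node(8,1) S=58.5258 payoff=66.1842 vs cont=65.5687 → 66.1842 [stop]  node(8,2) S=79.1895 payoff=45.5205 vs cont=44.9050 → 45.5205 [stop]  node(8,3) S=107.1489 payoff=17.5611 vs cont=16.9456 → 17.5611 [stop]  node(8,4) S=144.9800 payoff=0.0000 vs cont=0.0377 → 0.0377 [wait]  node(8,5) S=196.1681 payoff=0.0000 vs cont=0.0000 → 0.0000 [wait]  node(8,6) S=265.4291 payoff=0.0000 vs cont=0.0000 → 0.0000 [wait]  node(8,7) S=359.1442 payoff=0.0000 vs cont=0.0000 → 0.0000 [wait]  node(8,8) S=485.9472 payoff=0.0000 vs cont=0.0000 → 0.0000 [wait]  ⇒ S*(8)=107.1489
t_7: node(7,0) S=50.3138 payoff=74.3962 vs cont=73.7807 → 74.3962 [stop]  node(7,1) S=68.0781 payoff=56.6319 vs cont=56.0164 → 56.6319 [stop]  node(7,2) S=92.1144 payoff=32.5956 vs cont=31.9801 → 32.5956 [stop]  node(7,3) S=124.6373 payoff=0.0727 vs cont=9.1288 → 9.1288 [wait]  node(7,4) S=168.6430 payoff=0.0000 vs cont=0.0196 → 0.0196 [wait]  node(7,5) S=228.1857 payoff=0.0000 vs cont=0.0000 → 0.0000 [wait]  node(7,6) S=308.7512 payoff=0.0000 vs cont=0.0000 → 0.0000 [wait]  node(7,7) S=417.7620 payoff=0.0000 vs cont=0.0000 → 0.0000 [wait]  ⇒ S*(7)=92.1144
t_6: node(6,0) S=58.5258 payoff=66.1842 vs cont=65.5687 → 66.1842 [stop]  node(6,1) S=79.1895 payoff=45.5205 vs cont=44.9050 → 45.5205 [stop]  node(6,2) S=107.1489 payoff=17.5611 vs cont=21.2586 → 21.2586 [wait]  node(6,3) S=144.9800 payoff=0.0000 vs cont=4.7455 → 4.7455 [wait]  node(6,4) S=196.1681 payoff=0.0000 vs cont=0.0102 → 0.0102 [wait]  node(6,5) S=265.4291 payoff=0.0000 vs cont=0.0000 → 0.0000 [wait]  node(6,6) S=359.1442 payoff=0.0000 vs cont=0.0000 → 0.0000 [wait]  ⇒ S*(6)=79.1895
t_5: node(5,0) S=68.0781 payoff=56.6319 vs cont=56.0164 → 56.6319 [stop]  node(5,1) S=92.1144 payoff=32.5956 vs cont=33.7410 → 33.7410 [wait]  node(5,2) S=124.6373 payoff=0.0727 vs cont=13.2892 → 13.2892 [wait]  node(5,3) S=168.6430 payoff=0.0000 vs cont=2.4668 → 2.4668 [wait]  node(5,4) S=228.1857 payoff=0.0000 vs cont=0.0053 → 0.0053 [wait]  node(5,5) S=308.7512 payoff=0.0000 vs cont=0.0000 → 0.0000 [wait]  ⇒ S*(5)=68.0781
t_4: node(4,0) S=79.1895 payoff=45.5205 vs cont=45.4505 → 45.5205 [stop]  node(4,1) S=107.1489 payoff=17.5611 vs cont=23.8343 → 23.8343 [wait]  node(4,2) S=144.9800 payoff=0.0000 vs cont=8.0695 → 8.0695 [wait]  node(4,3) S=196.1681 payoff=0.0000 vs cont=1.2823 → 1.2823 [wait]  node(4,4) S=265.4291 payoff=0.0000 vs cont=0.0027 → 0.0027 [wait]  ⇒ S*(4)=79.1895
t_3: node(3,0) S=92.1144 payoff=32.5956 vs cont=34.9677 → 34.9677 [wait]  node(3,1) S=124.6373 payoff=0.0727 vs cont=16.2086 → 16.2086 [wait]  node(3,2) S=168.6430 payoff=0.0000 vs cont=4.7972 → 4.7972 [wait]  node(3,3) S=228.1857 payoff=0.0000 vs cont=0.6666 → 0.6666 [wait]  ⇒ S*(3)=-
t_2: node(2,0) S=107.1489 payoff=17.5611 vs cont=25.8610 → 25.8610 [wait]  node(2,1) S=144.9800 payoff=0.0000 vs cont=10.6939 → 10.6939 [wait]  node(2,2) S=196.1681 payoff=0.0000 vs cont=2.8063 → 2.8063 [wait]  ⇒ S*(2)=-
t_1: node(1,0) S=124.6373 payoff=0.0727 vs cont=18.5100 → 18.5100 [wait]  node(1,1) S=168.6430 payoff=0.0000 vs cont=6.8846 → 6.8846 [wait]  ⇒ S*(1)=-
t_0: node(0,0) S=144.9800 payoff=0.0000 vs cont=12.8820 → 12.8820 [wait]  ⇒ S*(0)=-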